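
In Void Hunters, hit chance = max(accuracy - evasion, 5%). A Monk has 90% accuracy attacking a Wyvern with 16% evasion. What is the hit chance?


accuracy - evasion = 90 - 16 = 74
Apply floor: max(74, 5) = 74
Hit chance = 74%

74%


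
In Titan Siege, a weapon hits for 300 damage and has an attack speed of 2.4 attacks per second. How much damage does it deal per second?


DPS = damage * attack_speed
= 300 * 2.4
= 720.0

720.0 DPS


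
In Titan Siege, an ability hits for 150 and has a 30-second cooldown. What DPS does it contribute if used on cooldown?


DPS = damage / cooldown
= 150 / 30
= 5.00

5.00 DPS


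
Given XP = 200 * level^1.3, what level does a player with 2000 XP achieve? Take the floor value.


XP = 200 * level^1.3, so level = (XP / 200)^(1/1.3)
= (2000 / 200)^(1/1.3)
= 10.0^0.7692
= 5.878
Floor: level = 5

level 5


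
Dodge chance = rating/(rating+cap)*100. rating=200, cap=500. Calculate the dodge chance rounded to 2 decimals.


dodge% = 200 / (200 + 500) * 100
= 200 / 700 * 100
= 0.285714 * 100
= 28.57%

28.57%


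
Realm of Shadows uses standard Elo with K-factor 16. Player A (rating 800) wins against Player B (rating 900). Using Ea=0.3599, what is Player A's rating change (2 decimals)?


Elo update: delta = K * (S - Ea), where S = 1 (wins)
S - Ea = 1 - 0.3599 = 0.6401
Rating change = 16 * 0.6401
= 10.24

10.24 rating points


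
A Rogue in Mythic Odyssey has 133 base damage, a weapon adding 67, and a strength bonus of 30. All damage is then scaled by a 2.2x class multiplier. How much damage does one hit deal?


Sum base + weapon + str = 133 + 67 + 30 = 230
Multiply by 2.2:
230 * 2.2 = 506.0

506.0 damage


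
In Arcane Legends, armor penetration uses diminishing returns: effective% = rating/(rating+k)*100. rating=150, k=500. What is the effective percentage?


effective% = rating / (rating + k) * 100
= 150 / (150 + 500) * 100
= 150 / 650 * 100
= 0.230769 * 100
= 23.08%

23.08%


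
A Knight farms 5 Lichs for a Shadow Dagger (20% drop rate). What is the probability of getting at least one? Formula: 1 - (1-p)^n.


P(at least one) = 1 - P(none) = 1 - (1-p)^n
p = 20/100 = 0.2
1 - p = 0.8
(1 - p)^5 = 0.8^5 = 0.327680
P(at least one) = 1 - 0.327680 = 0.6723

0.6723


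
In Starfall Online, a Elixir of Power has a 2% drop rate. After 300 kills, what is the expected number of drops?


Expected drops = kills * (drop_rate / 100)
= 300 * (2 / 100)
= 300 * 0.02
= 6.0

6.0 drops


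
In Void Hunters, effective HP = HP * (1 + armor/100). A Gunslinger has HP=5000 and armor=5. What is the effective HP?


EHP = 5000 * (1 + 5/100)
= 5000 * (1 + 0.05)
= 5000 * 1.05
= 5250.0

5250.0 EHP


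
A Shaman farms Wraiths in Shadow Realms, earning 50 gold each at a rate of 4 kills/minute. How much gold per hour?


Gold per minute = 50 * 4 = 200
Gold per hour = 200 * 60 = 12000

12000 gold/hour


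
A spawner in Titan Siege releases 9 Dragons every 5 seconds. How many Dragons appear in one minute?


Spawns per minute = count * (60 / interval)
= 9 * (60 / 5)
= 9 * 12.0
= 108.0

108.0 per minute


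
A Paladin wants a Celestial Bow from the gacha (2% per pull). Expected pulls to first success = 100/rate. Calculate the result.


Expected pulls for a geometric distribution = 1/p = 100 / rate%
= 100 / 2
= 50.0

50.0 pulls


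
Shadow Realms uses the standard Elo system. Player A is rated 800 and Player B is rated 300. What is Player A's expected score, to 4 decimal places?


Elo expected score: Ea = 1/(1 + 10^((Rb-Ra)/400))
Rb - Ra = 300 - 800 = -500
(Rb-Ra)/400 = -500/400 = -1.25
10^-1.25 = 0.056234
Ea = 1/(1 + 0.056234) = 1/1.056234 = 0.9468

0.9468


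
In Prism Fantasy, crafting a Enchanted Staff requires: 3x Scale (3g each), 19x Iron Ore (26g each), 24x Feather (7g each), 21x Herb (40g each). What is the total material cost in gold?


Cost breakdown:
  Scale: 3 * 3 = 9
  Iron Ore: 19 * 26 = 494
  Feather: 24 * 7 = 168
  Herb: 21 * 40 = 840
Total = 9 + 494 + 168 + 840 = 1511

1511 gold


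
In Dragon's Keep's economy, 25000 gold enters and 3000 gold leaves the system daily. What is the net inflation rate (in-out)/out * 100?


Net gold = 25000 - 3000 = 22000
Inflation rate = net / sunk * 100 = 22000 / 3000 * 100
= 7.333333 * 100
= 733.33%

733.33%


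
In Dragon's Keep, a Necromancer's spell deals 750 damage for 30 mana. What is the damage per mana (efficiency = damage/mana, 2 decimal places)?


Efficiency = damage / mana
= 750 / 30
= 25.00

25.00 dmg/mana


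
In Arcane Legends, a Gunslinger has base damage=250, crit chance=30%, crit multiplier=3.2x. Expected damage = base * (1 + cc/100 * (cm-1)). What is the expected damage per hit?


E[dmg] = base * (1 + crit_chance * (crit_mult - 1))
cc as decimal = 30/100 = 0.3
cm - 1 = 3.2 - 1 = 2.2
Bonus factor = 0.3 * 2.2 = 0.66
Total multiplier = 1 + 0.66 = 1.66
Expected damage = 250 * 1.66 = 415.00

415.00 damage


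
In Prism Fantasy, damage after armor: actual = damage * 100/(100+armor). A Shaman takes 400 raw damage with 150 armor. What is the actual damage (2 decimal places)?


actual = 400 * 100 / (100 + 150)
= 400 * 100 / 250
= 40000 / 250
= 160.00

160.00 damage


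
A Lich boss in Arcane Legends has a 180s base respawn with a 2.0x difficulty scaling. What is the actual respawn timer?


Respawn time = base * multiplier
= 180 * 2.0
= 360.0 seconds

360.0 seconds


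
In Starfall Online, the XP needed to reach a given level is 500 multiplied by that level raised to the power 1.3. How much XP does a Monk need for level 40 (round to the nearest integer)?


XP = 500 * level^1.3
Substitute level = 40:
XP = 500 * 40^1.3
= 500 * 120.9701
= 60485

60485 XP


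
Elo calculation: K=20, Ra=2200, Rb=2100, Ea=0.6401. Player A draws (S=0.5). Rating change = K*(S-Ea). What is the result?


Elo update: delta = K * (S - Ea), where S = 0.5 (draws)
S - Ea = 0.5 - 0.6401 = -0.1401
Rating change = 20 * -0.1401
= -2.80

-2.80 rating points


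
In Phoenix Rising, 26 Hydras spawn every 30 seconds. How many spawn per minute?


Spawns per minute = count * (60 / interval)
= 26 * (60 / 30)
= 26 * 2.0
= 52.0

52.0 per minute


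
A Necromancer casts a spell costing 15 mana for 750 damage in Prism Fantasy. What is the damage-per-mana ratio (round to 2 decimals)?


Efficiency = damage / mana
= 750 / 15
= 50.00

50.00 dmg/mana


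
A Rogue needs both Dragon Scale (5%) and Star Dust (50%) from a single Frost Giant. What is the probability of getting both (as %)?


For independent events, P(both) = P(A) * P(B)
= 5% * 50%
= 250 / 100 %
= 2.5%

2.5%


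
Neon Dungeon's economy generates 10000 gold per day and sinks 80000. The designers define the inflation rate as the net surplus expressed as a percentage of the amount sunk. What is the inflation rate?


Net gold = 10000 - 80000 = -70000
Inflation rate = net / sunk * 100 = -70000 / 80000 * 100
= -0.875 * 100
= -87.50%

-87.50%


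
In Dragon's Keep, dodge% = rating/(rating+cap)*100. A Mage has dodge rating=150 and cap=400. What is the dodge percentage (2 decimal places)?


dodge% = 150 / (150 + 400) * 100
= 150 / 550 * 100
= 0.272727 * 100
= 27.27%

27.27%


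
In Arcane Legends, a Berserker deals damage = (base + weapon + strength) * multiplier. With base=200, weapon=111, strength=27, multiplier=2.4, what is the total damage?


Sum base + weapon + str = 200 + 111 + 27 = 338
Multiply by 2.4:
338 * 2.4 = 811.2

811.2 damage


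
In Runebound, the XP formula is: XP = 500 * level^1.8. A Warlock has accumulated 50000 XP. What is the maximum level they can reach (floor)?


XP = 500 * level^1.8, so level = (XP / 500)^(1/1.8)
= (50000 / 500)^(1/1.8)
= 100.0^0.5556
= 12.9155
Floor: level = 12

level 12


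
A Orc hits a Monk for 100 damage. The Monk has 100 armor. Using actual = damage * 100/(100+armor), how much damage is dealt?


actual = 100 * 100 / (100 + 100)
= 100 * 100 / 200
= 10000 / 200
= 50.00

50.00 damage


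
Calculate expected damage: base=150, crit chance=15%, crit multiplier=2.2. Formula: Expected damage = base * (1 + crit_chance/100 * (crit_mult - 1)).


E[dmg] = base * (1 + crit_chance * (crit_mult - 1))
cc as decimal = 15/100 = 0.15
cm - 1 = 2.2 - 1 = 1.2
Bonus factor = 0.15 * 1.2 = 0.18
Total multiplier = 1 + 0.18 = 1.18
Expected damage = 150 * 1.18 = 177.00

177.00 damage


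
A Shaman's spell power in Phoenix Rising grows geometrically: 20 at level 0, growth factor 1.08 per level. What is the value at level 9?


value = base * growth^level
= 20 * 1.08^9
= 20 * 1.999005
= 39.98

39.98 spell power


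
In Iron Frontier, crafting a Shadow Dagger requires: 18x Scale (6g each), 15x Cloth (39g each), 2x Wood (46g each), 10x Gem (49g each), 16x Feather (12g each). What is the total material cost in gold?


Cost breakdown:
  Scale: 18 * 6 = 108
  Cloth: 15 * 39 = 585
  Wood: 2 * 46 = 92
  Gem: 10 * 49 = 490
  Feather: 16 * 12 = 192
Total = 108 + 585 + 92 + 490 + 192 = 1467

1467 gold


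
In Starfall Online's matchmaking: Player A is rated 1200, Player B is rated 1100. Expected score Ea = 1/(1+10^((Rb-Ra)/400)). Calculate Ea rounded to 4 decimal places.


Elo expected score: Ea = 1/(1 + 10^((Rb-Ra)/400))
Rb - Ra = 1100 - 1200 = -100
(Rb-Ra)/400 = -100/400 = -0.25
10^-0.25 = 0.562341
Ea = 1/(1 + 0.562341) = 1/1.562341 = 0.6401

0.6401


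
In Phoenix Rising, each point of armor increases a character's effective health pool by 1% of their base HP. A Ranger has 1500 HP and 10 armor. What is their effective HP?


EHP = 1500 * (1 + 10/100)
= 1500 * (1 + 0.1)
= 1500 * 1.1
= 1650.0

1650.0 EHP


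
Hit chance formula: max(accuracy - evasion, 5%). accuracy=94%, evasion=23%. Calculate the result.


accuracy - evasion = 94 - 23 = 71
Apply floor: max(71, 5) = 71
Hit chance = 71%

71%


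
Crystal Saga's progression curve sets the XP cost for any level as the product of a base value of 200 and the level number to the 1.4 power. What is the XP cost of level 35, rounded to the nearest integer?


XP = 200 * level^1.4
Substitute level = 35:
XP = 200 * 35^1.4
= 200 * 145.1093
= 29022

29022 XP


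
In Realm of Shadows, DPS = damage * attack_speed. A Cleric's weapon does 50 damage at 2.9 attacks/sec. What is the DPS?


DPS = damage * attack_speed
= 50 * 2.9
= 145.0

145.0 DPS


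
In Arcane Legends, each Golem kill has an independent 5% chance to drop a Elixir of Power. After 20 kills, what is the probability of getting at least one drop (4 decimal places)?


P(at least one) = 1 - P(none) = 1 - (1-p)^n
p = 5/100 = 0.05
1 - p = 0.95
(1 - p)^20 = 0.95^20 = 0.358486
P(at least one) = 1 - 0.358486 = 0.6415

0.6415


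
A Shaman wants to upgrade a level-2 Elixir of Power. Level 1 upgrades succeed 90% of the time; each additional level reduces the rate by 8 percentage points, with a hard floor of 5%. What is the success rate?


raw_rate = 90 - 8 * (2 - 1)
= 90 - 8 * 1
= 90 - 8
= 82
Apply floor: max(82, 5) = 82%

82%


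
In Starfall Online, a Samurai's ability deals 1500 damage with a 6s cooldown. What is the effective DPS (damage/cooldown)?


DPS = damage / cooldown
= 1500 / 6
= 250.00

250.00 DPS


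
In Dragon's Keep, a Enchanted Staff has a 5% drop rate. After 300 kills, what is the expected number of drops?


Expected drops = kills * (drop_rate / 100)
= 300 * (5 / 100)
= 300 * 0.05
= 15.0

15.0 drops


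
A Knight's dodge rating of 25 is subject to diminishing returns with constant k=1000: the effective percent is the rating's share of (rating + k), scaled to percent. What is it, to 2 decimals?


effective% = rating / (rating + k) * 100
= 25 / (25 + 1000) * 100
= 25 / 1025 * 100
= 0.02439 * 100
= 2.44%

2.44%


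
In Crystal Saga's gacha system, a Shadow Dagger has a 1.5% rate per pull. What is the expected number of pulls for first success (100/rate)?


Expected pulls for a geometric distribution = 1/p = 100 / rate%
= 100 / 1.5
= 66.67

66.67 pulls


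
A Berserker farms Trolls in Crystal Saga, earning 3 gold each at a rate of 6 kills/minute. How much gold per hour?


Gold per minute = 3 * 6 = 18
Gold per hour = 18 * 60 = 1080

1080 gold/hour


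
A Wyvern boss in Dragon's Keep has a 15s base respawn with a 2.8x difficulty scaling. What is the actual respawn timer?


Respawn time = base * multiplier
= 15 * 2.8
= 42.0 seconds

42.0 seconds


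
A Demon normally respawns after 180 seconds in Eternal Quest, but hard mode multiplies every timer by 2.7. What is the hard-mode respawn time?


Respawn time = base * multiplier
= 180 * 2.7
= 486.0 seconds

486.0 seconds


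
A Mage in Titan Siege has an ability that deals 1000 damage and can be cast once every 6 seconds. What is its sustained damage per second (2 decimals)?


DPS = damage / cooldown
= 1000 / 6
= 166.67

166.67 DPS


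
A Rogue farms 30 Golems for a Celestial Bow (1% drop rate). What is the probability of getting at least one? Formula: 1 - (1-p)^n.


P(at least one) = 1 - P(none) = 1 - (1-p)^n
p = 1/100 = 0.01
1 - p = 0.99
(1 - p)^30 = 0.99^30 = 0.739700
P(at least one) = 1 - 0.739700 = 0.2603

0.2603


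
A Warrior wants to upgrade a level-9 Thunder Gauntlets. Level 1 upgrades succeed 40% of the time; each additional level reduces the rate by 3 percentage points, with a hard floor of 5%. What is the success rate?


raw_rate = 40 - 3 * (9 - 1)
= 40 - 3 * 8
= 40 - 24
= 16
Apply floor: max(16, 5) = 16%

16%


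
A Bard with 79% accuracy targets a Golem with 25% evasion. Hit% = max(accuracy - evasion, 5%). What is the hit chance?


accuracy - evasion = 79 - 25 = 54
Apply floor: max(54, 5) = 54
Hit chance = 54%

54%


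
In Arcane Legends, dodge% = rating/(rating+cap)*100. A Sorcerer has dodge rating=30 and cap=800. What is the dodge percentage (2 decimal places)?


dodge% = 30 / (30 + 800) * 100
= 30 / 830 * 100
= 0.036145 * 100
= 3.61%

3.61%


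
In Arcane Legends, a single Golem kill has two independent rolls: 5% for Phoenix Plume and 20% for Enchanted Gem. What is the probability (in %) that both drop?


For independent events, P(both) = P(A) * P(B)
= 5% * 20%
= 100 / 100 %
= 1.0%

1.0%


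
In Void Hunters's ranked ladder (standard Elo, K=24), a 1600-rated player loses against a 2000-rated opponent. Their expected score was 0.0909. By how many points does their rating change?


Elo update: delta = K * (S - Ea), where S = 0 (loses)
S - Ea = 0 - 0.0909 = -0.0909
Rating change = 24 * -0.0909
= -2.18

-2.18 rating points


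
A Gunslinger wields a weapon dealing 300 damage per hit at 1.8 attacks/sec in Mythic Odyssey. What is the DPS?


DPS = damage * attack_speed
= 300 * 1.8
= 540.0

540.0 DPS


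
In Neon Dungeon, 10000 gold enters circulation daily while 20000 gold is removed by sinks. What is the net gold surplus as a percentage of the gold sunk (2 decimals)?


Net gold = 10000 - 20000 = -10000
Inflation rate = net / sunk * 100 = -10000 / 20000 * 100
= -0.5 * 100
= -50.00%

-50.00%


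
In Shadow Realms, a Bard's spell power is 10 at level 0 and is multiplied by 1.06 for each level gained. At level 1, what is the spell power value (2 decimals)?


value = base * growth^level
= 10 * 1.06^1
= 10 * 1.06
= 10.60

10.60 spell power


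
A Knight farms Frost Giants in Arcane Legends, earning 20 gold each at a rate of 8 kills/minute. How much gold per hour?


Gold per minute = 20 * 8 = 160
Gold per hour = 160 * 60 = 9600

9600 gold/hour


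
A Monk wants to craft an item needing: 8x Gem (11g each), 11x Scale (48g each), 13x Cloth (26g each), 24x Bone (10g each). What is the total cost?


Cost breakdown:
  Gem: 8 * 11 = 88
  Scale: 11 * 48 = 528
  Cloth: 13 * 26 = 338
  Bone: 24 * 10 = 240
Total = 88 + 528 + 338 + 240 = 1194

1194 gold


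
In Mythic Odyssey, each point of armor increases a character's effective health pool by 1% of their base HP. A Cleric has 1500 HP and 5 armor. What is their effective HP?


EHP = 1500 * (1 + 5/100)
= 1500 * (1 + 0.05)
= 1500 * 1.05
= 1575.0

1575.0 EHP


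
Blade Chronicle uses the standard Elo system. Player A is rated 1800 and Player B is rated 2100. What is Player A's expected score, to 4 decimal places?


Elo expected score: Ea = 1/(1 + 10^((Rb-Ra)/400))
Rb - Ra = 2100 - 1800 = 300
(Rb-Ra)/400 = 300/400 = 0.75
10^0.75 = 5.623413
Ea = 1/(1 + 5.623413) = 1/6.623413 = 0.1510

0.1510


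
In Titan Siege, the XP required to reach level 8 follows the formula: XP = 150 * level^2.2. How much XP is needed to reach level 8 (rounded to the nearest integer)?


XP = 150 * level^2.2
Substitute level = 8:
XP = 150 * 8^2.2
= 150 * 97.0059
= 14551

14551 XP


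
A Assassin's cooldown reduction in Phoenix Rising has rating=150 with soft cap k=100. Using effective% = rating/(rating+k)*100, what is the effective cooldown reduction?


effective% = rating / (rating + k) * 100
= 150 / (150 + 100) * 100
= 150 / 250 * 100
= 0.6 * 100
= 60.00%

60.00%


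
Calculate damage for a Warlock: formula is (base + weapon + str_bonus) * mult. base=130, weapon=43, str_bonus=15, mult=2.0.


Sum base + weapon + str = 130 + 43 + 15 = 188
Multiply by 2.0:
188 * 2.0 = 376.0

376.0 damage


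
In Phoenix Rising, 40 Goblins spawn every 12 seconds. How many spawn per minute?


Spawns per minute = count * (60 / interval)
= 40 * (60 / 12)
= 40 * 5.0
= 200.0

200.0 per minute


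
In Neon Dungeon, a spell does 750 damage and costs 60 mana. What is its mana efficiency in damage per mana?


Efficiency = damage / mana
= 750 / 60
= 12.50

12.50 dmg/mana


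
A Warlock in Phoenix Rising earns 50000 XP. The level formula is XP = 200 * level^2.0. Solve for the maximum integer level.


XP = 200 * level^2.0, so level = (XP / 200)^(1/2.0)
= (50000 / 200)^(1/2.0)
= 250.0^0.5
= 15.8114
Floor: level = 15

level 15


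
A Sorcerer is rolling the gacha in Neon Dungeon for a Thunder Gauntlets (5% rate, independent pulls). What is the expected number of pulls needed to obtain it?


Expected pulls for a geometric distribution = 1/p = 100 / rate%
= 100 / 5
= 20.0

20.0 pulls


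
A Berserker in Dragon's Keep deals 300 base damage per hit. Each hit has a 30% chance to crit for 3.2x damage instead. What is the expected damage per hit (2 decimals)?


E[dmg] = base * (1 + crit_chance * (crit_mult - 1))
cc as decimal = 30/100 = 0.3
cm - 1 = 3.2 - 1 = 2.2
Bonus factor = 0.3 * 2.2 = 0.66
Total multiplier = 1 + 0.66 = 1.66
Expected damage = 300 * 1.66 = 498.00

498.00 damage


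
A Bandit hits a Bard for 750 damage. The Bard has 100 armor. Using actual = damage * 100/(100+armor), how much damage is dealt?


actual = 750 * 100 / (100 + 100)
= 750 * 100 / 200
= 75000 / 200
= 375.00

375.00 damage


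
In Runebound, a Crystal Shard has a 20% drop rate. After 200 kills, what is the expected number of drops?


Expected drops = kills * (drop_rate / 100)
= 200 * (20 / 100)
= 200 * 0.2
= 40.0

40.0 drops


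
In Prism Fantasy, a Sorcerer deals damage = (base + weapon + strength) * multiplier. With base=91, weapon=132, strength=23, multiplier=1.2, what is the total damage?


Sum base + weapon + str = 91 + 132 + 23 = 246
Multiply by 1.2:
246 * 1.2 = 295.2

295.2 damage


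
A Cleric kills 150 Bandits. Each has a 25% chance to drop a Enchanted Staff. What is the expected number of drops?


Expected drops = kills * (drop_rate / 100)
= 150 * (25 / 100)
= 150 * 0.25
= 37.5

37.5 drops


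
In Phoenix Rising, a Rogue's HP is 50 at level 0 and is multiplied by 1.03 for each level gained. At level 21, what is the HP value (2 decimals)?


value = base * growth^level
= 50 * 1.03^21
= 50 * 1.860295
= 93.01

93.01 HP


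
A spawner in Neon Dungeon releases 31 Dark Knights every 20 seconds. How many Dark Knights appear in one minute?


Spawns per minute = count * (60 / interval)
= 31 * (60 / 20)
= 31 * 3.0
= 93.0

93.0 per minute


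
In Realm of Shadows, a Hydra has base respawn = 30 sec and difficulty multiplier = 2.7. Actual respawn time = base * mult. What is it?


Respawn time = base * multiplier
= 30 * 2.7
= 81.0 seconds

81.0 seconds


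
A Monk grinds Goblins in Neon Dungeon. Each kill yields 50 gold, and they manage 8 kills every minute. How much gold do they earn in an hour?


Gold per minute = 50 * 8 = 400
Gold per hour = 400 * 60 = 24000

24000 gold/hour


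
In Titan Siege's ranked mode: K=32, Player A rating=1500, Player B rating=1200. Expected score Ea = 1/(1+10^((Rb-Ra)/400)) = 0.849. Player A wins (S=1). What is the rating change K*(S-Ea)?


Elo update: delta = K * (S - Ea), where S = 1 (wins)
S - Ea = 1 - 0.849 = 0.151
Rating change = 32 * 0.151
= 4.83

4.83 rating points


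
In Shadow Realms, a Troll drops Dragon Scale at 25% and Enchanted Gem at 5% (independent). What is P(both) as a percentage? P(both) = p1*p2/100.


For independent events, P(both) = P(A) * P(B)
= 25% * 5%
= 125 / 100 %
= 1.25%

1.25%


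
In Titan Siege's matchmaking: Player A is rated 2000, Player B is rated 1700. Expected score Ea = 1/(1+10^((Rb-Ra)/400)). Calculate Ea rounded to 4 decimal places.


Elo expected score: Ea = 1/(1 + 10^((Rb-Ra)/400))
Rb - Ra = 1700 - 2000 = -300
(Rb-Ra)/400 = -300/400 = -0.75
10^-0.75 = 0.177828
Ea = 1/(1 + 0.177828) = 1/1.177828 = 0.8490

0.8490


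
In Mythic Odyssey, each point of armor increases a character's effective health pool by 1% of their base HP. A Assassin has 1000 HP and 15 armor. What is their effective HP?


EHP = 1000 * (1 + 15/100)
= 1000 * (1 + 0.15)
= 1000 * 1.15
= 1150.0

1150.0 EHP


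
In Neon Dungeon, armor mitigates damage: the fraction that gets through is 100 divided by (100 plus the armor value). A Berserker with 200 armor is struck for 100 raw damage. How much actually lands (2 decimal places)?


actual = 100 * 100 / (100 + 200)
= 100 * 100 / 300
= 10000 / 300
= 33.33

33.33 damage


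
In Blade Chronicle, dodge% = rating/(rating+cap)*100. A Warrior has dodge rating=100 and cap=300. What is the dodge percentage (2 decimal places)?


dodge% = 100 / (100 + 300) * 100
= 100 / 400 * 100
= 0.25 * 100
= 25.00%

25.00%


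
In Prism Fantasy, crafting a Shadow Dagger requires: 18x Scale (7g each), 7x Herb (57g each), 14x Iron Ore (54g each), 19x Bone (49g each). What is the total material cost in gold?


Cost breakdown:
  Scale: 18 * 7 = 126
  Herb: 7 * 57 = 399
  Iron Ore: 14 * 54 = 756
  Bone: 19 * 49 = 931
Total = 126 + 399 + 756 + 931 = 2212

2212 gold


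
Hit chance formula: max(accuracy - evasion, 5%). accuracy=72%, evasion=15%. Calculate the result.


accuracy - evasion = 72 - 15 = 57
Apply floor: max(57, 5) = 57
Hit chance = 57%

57%


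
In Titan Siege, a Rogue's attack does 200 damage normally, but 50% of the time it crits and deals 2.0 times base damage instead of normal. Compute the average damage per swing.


E[dmg] = base * (1 + crit_chance * (crit_mult - 1))
cc as decimal = 50/100 = 0.5
cm - 1 = 2.0 - 1 = 1.0
Bonus factor = 0.5 * 1.0 = 0.5
Total multiplier = 1 + 0.5 = 1.5
Expected damage = 200 * 1.5 = 300.00

300.00 damage


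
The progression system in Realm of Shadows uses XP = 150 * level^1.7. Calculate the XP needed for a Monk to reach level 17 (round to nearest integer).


XP = 150 * level^1.7
Substitute level = 17:
XP = 150 * 17^1.7
= 150 * 123.5274
= 18529

18529 XP


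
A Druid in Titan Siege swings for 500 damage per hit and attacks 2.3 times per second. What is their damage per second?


DPS = damage * attack_speed
= 500 * 2.3
= 1150.0

1150.0 DPS


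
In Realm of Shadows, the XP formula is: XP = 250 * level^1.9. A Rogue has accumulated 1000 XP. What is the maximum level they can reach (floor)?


XP = 250 * level^1.9, so level = (XP / 250)^(1/1.9)
= (1000 / 250)^(1/1.9)
= 4.0^0.5263
= 2.0743
Floor: level = 2

level 2


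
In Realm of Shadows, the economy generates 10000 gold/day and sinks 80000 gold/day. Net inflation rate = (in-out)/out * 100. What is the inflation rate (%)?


Net gold = 10000 - 80000 = -70000
Inflation rate = net / sunk * 100 = -70000 / 80000 * 100
= -0.875 * 100
= -87.50%

-87.50%


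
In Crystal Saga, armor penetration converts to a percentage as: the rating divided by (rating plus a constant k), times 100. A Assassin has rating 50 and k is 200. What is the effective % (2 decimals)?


effective% = rating / (rating + k) * 100
= 50 / (50 + 200) * 100
= 50 / 250 * 100
= 0.2 * 100
= 20.00%

20.00%


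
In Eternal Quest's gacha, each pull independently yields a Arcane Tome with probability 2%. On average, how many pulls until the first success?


Expected pulls for a geometric distribution = 1/p = 100 / rate%
= 100 / 2
= 50.0

50.0 pulls


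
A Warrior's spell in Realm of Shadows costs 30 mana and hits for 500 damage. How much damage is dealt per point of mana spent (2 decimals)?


Efficiency = damage / mana
= 500 / 30
= 16.67

16.67 dmg/mana


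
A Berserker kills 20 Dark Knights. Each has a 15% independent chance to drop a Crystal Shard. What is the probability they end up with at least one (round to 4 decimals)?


P(at least one) = 1 - P(none) = 1 - (1-p)^n
p = 15/100 = 0.15
1 - p = 0.85
(1 - p)^20 = 0.85^20 = 0.038760
P(at least one) = 1 - 0.038760 = 0.9612

0.9612


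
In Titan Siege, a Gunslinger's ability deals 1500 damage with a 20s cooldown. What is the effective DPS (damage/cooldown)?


DPS = damage / cooldown
= 1500 / 20
= 75.00

75.00 DPS


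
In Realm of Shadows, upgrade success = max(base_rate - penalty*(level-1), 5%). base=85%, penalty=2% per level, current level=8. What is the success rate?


raw_rate = 85 - 2 * (8 - 1)
= 85 - 2 * 7
= 85 - 14
= 71
Apply floor: max(71, 5) = 71%

71%


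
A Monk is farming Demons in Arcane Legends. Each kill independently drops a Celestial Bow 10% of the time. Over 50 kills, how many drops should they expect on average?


Expected drops = kills * (drop_rate / 100)
= 50 * (10 / 100)
= 50 * 0.1
= 5.0

5.0 drops


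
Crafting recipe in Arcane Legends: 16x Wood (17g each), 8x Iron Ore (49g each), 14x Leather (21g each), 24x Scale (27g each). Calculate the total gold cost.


Cost breakdown:
  Wood: 16 * 17 = 272
  Iron Ore: 8 * 49 = 392
  Leather: 14 * 21 = 294
  Scale: 24 * 27 = 648
Total = 272 + 392 + 294 + 648 = 1606

1606 gold


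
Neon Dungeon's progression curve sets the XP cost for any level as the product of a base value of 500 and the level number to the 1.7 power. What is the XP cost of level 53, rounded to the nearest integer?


XP = 500 * level^1.7
Substitute level = 53:
XP = 500 * 53^1.7
= 500 * 853.6286
= 426814

426814 XP


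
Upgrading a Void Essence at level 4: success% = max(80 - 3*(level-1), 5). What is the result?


raw_rate = 80 - 3 * (4 - 1)
= 80 - 3 * 3
= 80 - 9
= 71
Apply floor: max(71, 5) = 71%

71%


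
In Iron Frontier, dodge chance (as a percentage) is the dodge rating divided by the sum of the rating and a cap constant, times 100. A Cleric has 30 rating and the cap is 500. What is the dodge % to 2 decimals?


dodge% = 30 / (30 + 500) * 100
= 30 / 530 * 100
= 0.056604 * 100
= 5.66%

5.66%


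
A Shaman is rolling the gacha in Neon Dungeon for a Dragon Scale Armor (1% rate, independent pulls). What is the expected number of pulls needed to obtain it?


Expected pulls for a geometric distribution = 1/p = 100 / rate%
= 100 / 1
= 100.0

100.0 pulls


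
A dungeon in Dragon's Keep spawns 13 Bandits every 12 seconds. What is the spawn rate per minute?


Spawns per minute = count * (60 / interval)
= 13 * (60 / 12)
= 13 * 5.0
= 65.0

65.0 per minute


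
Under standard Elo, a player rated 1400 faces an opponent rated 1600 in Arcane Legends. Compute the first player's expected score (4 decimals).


Elo expected score: Ea = 1/(1 + 10^((Rb-Ra)/400))
Rb - Ra = 1600 - 1400 = 200
(Rb-Ra)/400 = 200/400 = 0.5
10^0.5 = 3.162278
Ea = 1/(1 + 3.162278) = 1/4.162278 = 0.2403

0.2403


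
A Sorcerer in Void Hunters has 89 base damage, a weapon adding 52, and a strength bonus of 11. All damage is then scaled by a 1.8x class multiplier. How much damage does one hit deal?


Sum base + weapon + str = 89 + 52 + 11 = 152
Multiply by 1.8:
152 * 1.8 = 273.6

273.6 damage


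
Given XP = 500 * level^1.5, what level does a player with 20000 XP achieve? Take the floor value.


XP = 500 * level^1.5, so level = (XP / 500)^(1/1.5)
= (20000 / 500)^(1/1.5)
= 40.0^0.6667
= 11.6961
Floor: level = 11

level 11


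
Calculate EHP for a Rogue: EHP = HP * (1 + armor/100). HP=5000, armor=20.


EHP = 5000 * (1 + 20/100)
= 5000 * (1 + 0.2)
= 5000 * 1.2
= 6000.0

6000.0 EHP


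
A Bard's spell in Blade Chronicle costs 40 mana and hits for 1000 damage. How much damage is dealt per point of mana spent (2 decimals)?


Efficiency = damage / mana
= 1000 / 40
= 25.00

25.00 dmg/mana


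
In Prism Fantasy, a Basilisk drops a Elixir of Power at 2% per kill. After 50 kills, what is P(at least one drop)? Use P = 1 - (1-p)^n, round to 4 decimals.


P(at least one) = 1 - P(none) = 1 - (1-p)^n
p = 2/100 = 0.02
1 - p = 0.98
(1 - p)^50 = 0.98^50 = 0.364170
P(at least one) = 1 - 0.364170 = 0.6358

0.6358


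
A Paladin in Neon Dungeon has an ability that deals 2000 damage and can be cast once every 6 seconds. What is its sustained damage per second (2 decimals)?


DPS = damage / cooldown
= 2000 / 6
= 333.33

333.33 DPS


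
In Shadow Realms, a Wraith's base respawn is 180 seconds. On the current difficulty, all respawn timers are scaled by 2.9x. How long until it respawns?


Respawn time = base * multiplier
= 180 * 2.9
= 522.0 seconds

522.0 seconds


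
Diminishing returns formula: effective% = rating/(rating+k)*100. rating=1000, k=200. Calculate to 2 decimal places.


effective% = rating / (rating + k) * 100
= 1000 / (1000 + 200) * 100
= 1000 / 1200 * 100
= 0.833333 * 100
= 83.33%

83.33%


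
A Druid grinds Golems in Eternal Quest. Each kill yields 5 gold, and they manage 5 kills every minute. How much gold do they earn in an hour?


Gold per minute = 5 * 5 = 25
Gold per hour = 25 * 60 = 1500

1500 gold/hour


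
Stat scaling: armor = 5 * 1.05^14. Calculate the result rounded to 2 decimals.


value = base * growth^level
= 5 * 1.05^14
= 5 * 1.979932
= 9.90

9.90 armor


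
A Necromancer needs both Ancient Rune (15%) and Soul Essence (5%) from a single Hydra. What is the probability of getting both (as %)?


For independent events, P(both) = P(A) * P(B)
= 15% * 5%
= 75 / 100 %
= 0.75%

0.75%


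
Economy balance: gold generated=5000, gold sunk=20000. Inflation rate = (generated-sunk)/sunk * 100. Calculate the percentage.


Net gold = 5000 - 20000 = -15000
Inflation rate = net / sunk * 100 = -15000 / 20000 * 100
= -0.75 * 100
= -75.00%

-75.00%


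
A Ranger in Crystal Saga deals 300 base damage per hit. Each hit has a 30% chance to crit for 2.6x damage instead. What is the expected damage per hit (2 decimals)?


E[dmg] = base * (1 + crit_chance * (crit_mult - 1))
cc as decimal = 30/100 = 0.3
cm - 1 = 2.6 - 1 = 1.6
Bonus factor = 0.3 * 1.6 = 0.48
Total multiplier = 1 + 0.48 = 1.48
Expected damage = 300 * 1.48 = 444.00

444.00 damage


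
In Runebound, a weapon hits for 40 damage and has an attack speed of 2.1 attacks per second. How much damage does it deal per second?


DPS = damage * attack_speed
= 40 * 2.1
= 84.0

84.0 DPS


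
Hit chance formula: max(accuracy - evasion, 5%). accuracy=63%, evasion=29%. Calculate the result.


accuracy - evasion = 63 - 29 = 34
Apply floor: max(34, 5) = 34
Hit chance = 34%

34%


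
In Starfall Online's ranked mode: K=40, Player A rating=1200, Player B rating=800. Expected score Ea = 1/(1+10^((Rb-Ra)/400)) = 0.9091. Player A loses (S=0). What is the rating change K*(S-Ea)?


Elo update: delta = K * (S - Ea), where S = 0 (loses)
S - Ea = 0 - 0.9091 = -0.9091
Rating change = 40 * -0.9091
= -36.36

-36.36 rating points


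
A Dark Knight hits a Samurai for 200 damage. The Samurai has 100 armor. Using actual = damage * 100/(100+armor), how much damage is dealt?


actual = 200 * 100 / (100 + 100)
= 200 * 100 / 200
= 20000 / 200
= 100.00

100.00 damage


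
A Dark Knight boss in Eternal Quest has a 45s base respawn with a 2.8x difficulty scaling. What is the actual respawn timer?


Respawn time = base * multiplier
= 45 * 2.8
= 126.0 seconds

126.0 seconds


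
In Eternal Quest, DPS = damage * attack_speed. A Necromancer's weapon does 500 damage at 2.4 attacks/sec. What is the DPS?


DPS = damage * attack_speed
= 500 * 2.4
= 1200.0

1200.0 DPS


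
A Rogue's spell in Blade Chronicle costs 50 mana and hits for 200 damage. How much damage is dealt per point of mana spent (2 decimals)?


Efficiency = damage / mana
= 200 / 50
= 4.00

4.00 dmg/mana


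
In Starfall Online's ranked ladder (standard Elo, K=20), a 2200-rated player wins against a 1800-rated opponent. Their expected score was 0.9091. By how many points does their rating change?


Elo update: delta = K * (S - Ea), where S = 1 (wins)
S - Ea = 1 - 0.9091 = 0.0909
Rating change = 20 * 0.0909
= 1.82

1.82 rating points


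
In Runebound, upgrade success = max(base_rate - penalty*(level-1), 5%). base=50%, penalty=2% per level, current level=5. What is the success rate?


raw_rate = 50 - 2 * (5 - 1)
= 50 - 2 * 4
= 50 - 8
= 42
Apply floor: max(42, 5) = 42%

42%


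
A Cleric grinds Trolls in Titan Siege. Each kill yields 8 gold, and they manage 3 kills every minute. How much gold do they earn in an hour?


Gold per minute = 8 * 3 = 24
Gold per hour = 24 * 60 = 1440

1440 gold/hour


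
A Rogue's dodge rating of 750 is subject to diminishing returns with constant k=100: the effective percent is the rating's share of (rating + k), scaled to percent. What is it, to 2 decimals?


effective% = rating / (rating + k) * 100
= 750 / (750 + 100) * 100
= 750 / 850 * 100
= 0.882353 * 100
= 88.24%

88.24%


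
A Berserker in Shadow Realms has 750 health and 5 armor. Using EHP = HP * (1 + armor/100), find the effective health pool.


EHP = 750 * (1 + 5/100)
= 750 * (1 + 0.05)
= 750 * 1.05
= 787.5

787.5 EHP


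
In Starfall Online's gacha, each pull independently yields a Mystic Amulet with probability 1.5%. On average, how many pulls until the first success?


Expected pulls for a geometric distribution = 1/p = 100 / rate%
= 100 / 1.5
= 66.67

66.67 pulls


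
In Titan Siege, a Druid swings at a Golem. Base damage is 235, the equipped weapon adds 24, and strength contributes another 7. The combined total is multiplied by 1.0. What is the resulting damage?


Sum base + weapon + str = 235 + 24 + 7 = 266
Multiply by 1.0:
266 * 1.0 = 266.0

266.0 damage


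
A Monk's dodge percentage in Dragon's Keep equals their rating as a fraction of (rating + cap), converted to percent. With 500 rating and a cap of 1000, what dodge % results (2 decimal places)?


dodge% = 500 / (500 + 1000) * 100
= 500 / 1500 * 100
= 0.333333 * 100
= 33.33%

33.33%


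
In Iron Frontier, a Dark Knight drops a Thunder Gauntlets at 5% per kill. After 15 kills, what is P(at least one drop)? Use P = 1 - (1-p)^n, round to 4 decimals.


P(at least one) = 1 - P(none) = 1 - (1-p)^n
p = 5/100 = 0.05
1 - p = 0.95
(1 - p)^15 = 0.95^15 = 0.463291
P(at least one) = 1 - 0.463291 = 0.5367

0.5367


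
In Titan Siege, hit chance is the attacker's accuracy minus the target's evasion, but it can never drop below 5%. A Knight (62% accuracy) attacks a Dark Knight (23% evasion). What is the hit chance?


accuracy - evasion = 62 - 23 = 39
Apply floor: max(39, 5) = 39
Hit chance = 39%

39%


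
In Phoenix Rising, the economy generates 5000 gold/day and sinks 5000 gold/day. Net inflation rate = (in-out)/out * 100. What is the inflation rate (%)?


Net gold = 5000 - 5000 = 0
Inflation rate = net / sunk * 100 = 0 / 5000 * 100
= 0.0 * 100
= 0.00%

0.00%


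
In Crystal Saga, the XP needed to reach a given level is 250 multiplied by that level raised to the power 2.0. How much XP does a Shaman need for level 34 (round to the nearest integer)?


XP = 250 * level^2.0
Substitute level = 34:
XP = 250 * 34^2.0
= 250 * 1156.0
= 289000

289000 XP


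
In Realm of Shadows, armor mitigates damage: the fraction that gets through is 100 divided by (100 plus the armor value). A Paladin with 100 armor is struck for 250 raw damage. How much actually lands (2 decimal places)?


actual = 250 * 100 / (100 + 100)
= 250 * 100 / 200
= 25000 / 200
= 125.00

125.00 damage


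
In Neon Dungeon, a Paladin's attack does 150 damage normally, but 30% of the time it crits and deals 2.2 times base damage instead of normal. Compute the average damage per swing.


E[dmg] = base * (1 + crit_chance * (crit_mult - 1))
cc as decimal = 30/100 = 0.3
cm - 1 = 2.2 - 1 = 1.2
Bonus factor = 0.3 * 1.2 = 0.36
Total multiplier = 1 + 0.36 = 1.36
Expected damage = 150 * 1.36 = 204.00

204.00 damage


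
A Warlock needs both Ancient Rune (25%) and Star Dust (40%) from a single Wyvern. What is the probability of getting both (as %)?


For independent events, P(both) = P(A) * P(B)
= 25% * 40%
= 1000 / 100 %
= 10.0%

10.0%


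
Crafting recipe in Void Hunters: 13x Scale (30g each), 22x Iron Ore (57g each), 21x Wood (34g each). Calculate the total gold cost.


Cost breakdown:
  Scale: 13 * 30 = 390
  Iron Ore: 22 * 57 = 1254
  Wood: 21 * 34 = 714
Total = 390 + 1254 + 714 = 2358

2358 gold


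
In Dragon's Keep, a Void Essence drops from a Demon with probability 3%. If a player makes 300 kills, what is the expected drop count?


Expected drops = kills * (drop_rate / 100)
= 300 * (3 / 100)
= 300 * 0.03
= 9.0

9.0 drops


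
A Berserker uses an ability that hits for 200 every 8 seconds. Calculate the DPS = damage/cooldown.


DPS = damage / cooldown
= 200 / 8
= 25.00

25.00 DPS


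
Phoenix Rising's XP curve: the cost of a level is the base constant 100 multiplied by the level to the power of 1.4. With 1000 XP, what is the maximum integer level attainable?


XP = 100 * level^1.4, so level = (XP / 100)^(1/1.4)
= (1000 / 100)^(1/1.4)
= 10.0^0.7143
= 5.1795
Floor: level = 5

level 5


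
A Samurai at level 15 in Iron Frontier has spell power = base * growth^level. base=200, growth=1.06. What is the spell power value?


value = base * growth^level
= 200 * 1.06^15
= 200 * 2.396558
= 479.31

479.31 spell power


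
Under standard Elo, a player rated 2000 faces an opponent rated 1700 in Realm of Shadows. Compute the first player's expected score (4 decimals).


Elo expected score: Ea = 1/(1 + 10^((Rb-Ra)/400))
Rb - Ra = 1700 - 2000 = -300
(Rb-Ra)/400 = -300/400 = -0.75
10^-0.75 = 0.177828
Ea = 1/(1 + 0.177828) = 1/1.177828 = 0.8490

0.8490


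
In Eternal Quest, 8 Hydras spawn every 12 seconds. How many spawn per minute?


Spawns per minute = count * (60 / interval)
= 8 * (60 / 12)
= 8 * 5.0
= 40.0

40.0 per minute


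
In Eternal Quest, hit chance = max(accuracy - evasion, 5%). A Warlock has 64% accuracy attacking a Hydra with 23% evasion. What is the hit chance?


accuracy - evasion = 64 - 23 = 41
Apply floor: max(41, 5) = 41
Hit chance = 41%

41%


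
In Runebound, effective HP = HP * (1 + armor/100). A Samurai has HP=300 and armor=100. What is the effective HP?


EHP = 300 * (1 + 100/100)
= 300 * (1 + 1.0)
= 300 * 2.0
= 600.0

600.0 EHP


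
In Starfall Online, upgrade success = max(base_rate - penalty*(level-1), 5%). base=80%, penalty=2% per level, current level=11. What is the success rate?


raw_rate = 80 - 2 * (11 - 1)
= 80 - 2 * 10
= 80 - 20
= 60
Apply floor: max(60, 5) = 60%

60%


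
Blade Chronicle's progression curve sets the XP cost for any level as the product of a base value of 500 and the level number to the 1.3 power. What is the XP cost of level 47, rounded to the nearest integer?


XP = 500 * level^1.3
Substitute level = 47:
XP = 500 * 47^1.3
= 500 * 149.1857
= 74593

74593 XP
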